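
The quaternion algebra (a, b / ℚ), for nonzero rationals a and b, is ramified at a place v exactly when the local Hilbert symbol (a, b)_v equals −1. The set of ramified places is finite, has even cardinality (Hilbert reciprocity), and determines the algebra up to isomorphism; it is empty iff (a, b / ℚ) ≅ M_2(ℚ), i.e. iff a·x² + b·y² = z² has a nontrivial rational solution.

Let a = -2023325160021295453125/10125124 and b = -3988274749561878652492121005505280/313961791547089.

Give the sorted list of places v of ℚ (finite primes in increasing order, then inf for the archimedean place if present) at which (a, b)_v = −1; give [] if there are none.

Mod squares: a ≡ -69, b ≡ -86955. Check v ∈ {∞, 2, 3, 5, 7, 11, 17, 19, 23, 31, 37, 43, 47, 53}.
v=5: a=5^6·(≡4), b=5^1·(≡1) mod 5; (4|5)=+1, (1|5)=+1; (−1)^{6·1·2}·(+1)^1·(+1)^6 = +1.
v=∞: -69 < 0 and -86955 < 0  ⇒  (a,b)_∞ = -1.
v=19: a=19^0·(≡9), b=19^4·(≡14) mod 19; (9|19)=+1, (14|19)=-1; (−1)^{0·4·9}·(+1)^4·(-1)^0 = +1.
v=23: a=23^1·(≡10), b=23^2·(≡9) mod 23; (10|23)=-1, (9|23)=+1; (−1)^{1·2·11}·(-1)^2·(+1)^1 = +1.
v=53: a=53^2·(≡17), b=53^4·(≡8) mod 53; (17|53)=+1, (8|53)=-1; (−1)^{2·4·26}·(+1)^4·(-1)^2 = +1.
v=47: a=47^2·(≡36), b=47^0·(≡14) mod 47; (36|47)=+1, (14|47)=+1; (−1)^{2·0·23}·(+1)^0·(+1)^2 = +1.
v=43: a=43^-2·(≡31), b=43^-4·(≡30) mod 43; (31|43)=+1, (30|43)=-1; (−1)^{-2·-4·21}·(+1)^-4·(-1)^-2 = +1.
v=7: a=7^0·(≡1), b=7^-2·(≡6) mod 7; (1|7)=+1, (6|7)=-1; (−1)^{0·-2·3}·(+1)^-2·(-1)^0 = +1.
v=2: v_2(a)=-2, v_2(b)=8; units ≡ 3, 5 (mod 8); ε·ε+αω+βω = 1·0+-2·1+8·1 ≡ 0  ⇒  (a,b)_2 = +1.
v=37: a=37^-2·(≡18), b=37^-4·(≡22) mod 37; (18|37)=-1, (22|37)=-1; (−1)^{-2·-4·18}·(-1)^-4·(-1)^-2 = +1.
v=31: a=31^2·(≡30), b=31^3·(≡19) mod 31; (30|31)=-1, (19|31)=+1; (−1)^{2·3·15}·(-1)^3·(+1)^2 = -1.
v=17: a=17^2·(≡8), b=17^3·(≡4) mod 17; (8|17)=+1, (4|17)=+1; (−1)^{2·3·8}·(+1)^3·(+1)^2 = +1.
v=11: a=11^2·(≡10), b=11^5·(≡9) mod 11; (10|11)=-1, (9|11)=+1; (−1)^{2·5·5}·(-1)^5·(+1)^2 = -1.
v=3: a=3^3·(≡1), b=3^5·(≡1) mod 3; (1|3)=+1, (1|3)=+1; (−1)^{3·5·1}·(+1)^5·(+1)^3 = -1.
(-69, -86955 / ℚ) ramifies at {3, 11, 31, ∞}: a division algebra.

[3, 11, 31, inf]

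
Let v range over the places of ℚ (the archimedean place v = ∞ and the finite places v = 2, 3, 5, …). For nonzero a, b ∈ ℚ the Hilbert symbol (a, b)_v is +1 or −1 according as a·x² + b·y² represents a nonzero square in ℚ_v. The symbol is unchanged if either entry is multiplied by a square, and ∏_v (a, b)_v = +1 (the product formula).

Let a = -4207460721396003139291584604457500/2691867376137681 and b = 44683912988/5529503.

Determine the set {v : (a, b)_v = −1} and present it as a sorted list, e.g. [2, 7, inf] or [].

[11, 47]

(a, b) ≡ (-16687, 19129) mod (ℚ^×)²; places V = {2, 3, 5, 7, 11, 13, 29, 31, 37, 41, 47, ∞}.
(a,b)_29: α=2, u≡17; β=0, v≡17 (mod 29); (17|29)=-1, (17|29)=-1; sign (−1)^0·-1^0·-1^2 = +1.
(a,b)_41: α=1, u≡28; β=0, v≡37 (mod 41); (28|41)=-1, (37|41)=+1; sign (−1)^0·-1^0·+1^1 = +1.
(a,b)_3: α=-4, u≡2; β=0, v≡1 (mod 3); (2|3)=-1, (1|3)=+1; sign (−1)^0·-1^0·+1^-4 = +1.
(a,b)_11: α=3, u≡9; β=1, v≡1 (mod 11); (9|11)=+1, (1|11)=+1; sign (−1)^1·+1^1·+1^3 = -1.
(a,b)_∞: sgn(-16687)=−, sgn(19129)=+, so +1.
(a,b)_2: α=2, β=2; u≡1, v≡1 (mod 8); ε(u)ε(v)=0·0, αω(v)=2·0, βω(u)=2·0; sum ≡ 0  ⇒  +1.
(a,b)_7: α=-16, u≡2; β=-6, v≡3 (mod 7); (2|7)=+1, (3|7)=-1; sign (−1)^0·+1^-6·-1^-16 = +1.
(a,b)_13: α=8, u≡6; β=4, v≡2 (mod 13); (6|13)=-1, (2|13)=-1; sign (−1)^0·-1^4·-1^8 = +1.
(a,b)_31: α=6, u≡30; β=2, v≡18 (mod 31); (30|31)=-1, (18|31)=+1; sign (−1)^0·-1^2·+1^6 = +1.
(a,b)_47: α=0, u≡30; β=-1, v≡29 (mod 47); (30|47)=-1, (29|47)=-1; sign (−1)^0·-1^-1·-1^0 = -1.
(a,b)_37: α=3, u≡10; β=1, v≡21 (mod 37); (10|37)=+1, (21|37)=+1; sign (−1)^0·+1^1·+1^3 = +1.
(a,b)_5: α=4, u≡3; β=0, v≡1 (mod 5); (3|5)=-1, (1|5)=+1; sign (−1)^0·-1^0·+1^4 = +1.
Ram(-16687, 19129) = {11, 47}; no ℚ_11-point on the conic.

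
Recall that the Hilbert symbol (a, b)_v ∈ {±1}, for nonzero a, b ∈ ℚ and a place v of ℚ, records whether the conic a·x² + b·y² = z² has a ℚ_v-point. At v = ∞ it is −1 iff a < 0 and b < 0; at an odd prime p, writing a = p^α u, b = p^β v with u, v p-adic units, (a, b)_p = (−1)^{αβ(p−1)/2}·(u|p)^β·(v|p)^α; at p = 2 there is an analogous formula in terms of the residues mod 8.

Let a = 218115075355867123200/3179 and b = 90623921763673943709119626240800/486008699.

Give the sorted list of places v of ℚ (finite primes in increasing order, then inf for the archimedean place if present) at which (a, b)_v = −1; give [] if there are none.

Mod squares: a ≡ 844778, b ≡ 1558882182. Check v ∈ {∞, 2, 3, 5, 11, 13, 17, 19, 23, 29, 31, 43, 47}.
v=19: a=19^3·(≡14), b=19^4·(≡14) mod 19; (14|19)=-1, (14|19)=-1; (−1)^{3·4·9}·(-1)^4·(-1)^3 = -1.
v=47: a=47^1·(≡44), b=47^1·(≡29) mod 47; (44|47)=-1, (29|47)=-1; (−1)^{1·1·23}·(-1)^1·(-1)^1 = -1.
v=2: v_2(a)=9, v_2(b)=5; units ≡ 5, 3 (mod 8); ε·ε+αω+βω = 0·1+9·1+5·1 ≡ 0  ⇒  (a,b)_2 = +1.
v=29: a=29^2·(≡2), b=29^3·(≡6) mod 29; (2|29)=-1, (6|29)=+1; (−1)^{2·3·14}·(-1)^3·(+1)^2 = -1.
v=43: a=43^1·(≡10), b=43^1·(≡20) mod 43; (10|43)=+1, (20|43)=-1; (−1)^{1·1·21}·(+1)^1·(-1)^1 = +1.
v=23: a=23^0·(≡5), b=23^-2·(≡3) mod 23; (5|23)=-1, (3|23)=+1; (−1)^{0·-2·11}·(-1)^-2·(+1)^0 = +1.
v=5: a=5^2·(≡2), b=5^2·(≡3) mod 5; (2|5)=-1, (3|5)=-1; (−1)^{2·2·2}·(-1)^2·(-1)^2 = +1.
v=3: a=3^2·(≡2), b=3^13·(≡1) mod 3; (2|3)=-1, (1|3)=+1; (−1)^{2·13·1}·(-1)^13·(+1)^2 = -1.
v=17: a=17^-2·(≡11), b=17^-4·(≡4) mod 17; (11|17)=-1, (4|17)=+1; (−1)^{-2·-4·8}·(-1)^-4·(+1)^-2 = +1.
v=11: a=11^-1·(≡10), b=11^-1·(≡1) mod 11; (10|11)=-1, (1|11)=+1; (−1)^{-1·-1·5}·(-1)^-1·(+1)^-1 = +1.
v=31: a=31^2·(≡7), b=31^3·(≡13) mod 31; (7|31)=+1, (13|31)=-1; (−1)^{2·3·15}·(+1)^3·(-1)^2 = +1.
v=∞: 844778 > 0 and 1558882182 > 0  ⇒  (a,b)_∞ = +1.
v=13: a=13^2·(≡10), b=13^5·(≡9) mod 13; (10|13)=+1, (9|13)=+1; (−1)^{2·5·6}·(+1)^5·(+1)^2 = +1.
|Ram(844778, 1558882182)| = 4, even; anisotropic at {3, 19, 29, 47}.

[3, 19, 29, 47]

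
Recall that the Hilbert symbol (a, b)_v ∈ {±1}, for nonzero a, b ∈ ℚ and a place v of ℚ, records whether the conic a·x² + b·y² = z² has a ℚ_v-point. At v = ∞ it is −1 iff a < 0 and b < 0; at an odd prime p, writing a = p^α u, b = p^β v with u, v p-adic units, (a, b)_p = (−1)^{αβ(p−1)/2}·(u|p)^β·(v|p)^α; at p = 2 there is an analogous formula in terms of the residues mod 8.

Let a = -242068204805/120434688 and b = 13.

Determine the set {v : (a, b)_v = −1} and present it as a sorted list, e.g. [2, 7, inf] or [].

[5, 13]

(a, b) ≡ (-15, 13) mod (ℚ^×)²; places V = {2, 3, 5, 7, 11, 13, 17, 43, ∞}.
(a,b)_43: α=4, u≡12; β=0, v≡13 (mod 43); (12|43)=-1, (13|43)=+1; sign (−1)^0·-1^0·+1^4 = +1.
(a,b)_∞: sgn(-15)=−, sgn(13)=+, so +1.
(a,b)_7: α=2, u≡6; β=0, v≡6 (mod 7); (6|7)=-1, (6|7)=-1; sign (−1)^0·-1^0·-1^2 = +1.
(a,b)_17: α=2, u≡1; β=0, v≡13 (mod 17); (1|17)=+1, (13|17)=+1; sign (−1)^0·+1^0·+1^2 = +1.
(a,b)_2: α=-12, β=0; u≡1, v≡5 (mod 8); ε(u)ε(v)=0·0, αω(v)=-12·1, βω(u)=0·0; sum ≡ 0  ⇒  +1.
(a,b)_3: α=-5, u≡1; β=0, v≡1 (mod 3); (1|3)=+1, (1|3)=+1; sign (−1)^0·+1^0·+1^-5 = +1.
(a,b)_5: α=1, u≡3; β=0, v≡3 (mod 5); (3|5)=-1, (3|5)=-1; sign (−1)^0·-1^0·-1^1 = -1.
(a,b)_11: α=-2, u≡6; β=0, v≡2 (mod 11); (6|11)=-1, (2|11)=-1; sign (−1)^0·-1^0·-1^-2 = +1.
(a,b)_13: α=0, u≡8; β=1, v≡1 (mod 13); (8|13)=-1, (1|13)=+1; sign (−1)^0·-1^1·+1^0 = -1.
(-15, 13 / ℚ) ramifies at {5, 13}: a division algebra.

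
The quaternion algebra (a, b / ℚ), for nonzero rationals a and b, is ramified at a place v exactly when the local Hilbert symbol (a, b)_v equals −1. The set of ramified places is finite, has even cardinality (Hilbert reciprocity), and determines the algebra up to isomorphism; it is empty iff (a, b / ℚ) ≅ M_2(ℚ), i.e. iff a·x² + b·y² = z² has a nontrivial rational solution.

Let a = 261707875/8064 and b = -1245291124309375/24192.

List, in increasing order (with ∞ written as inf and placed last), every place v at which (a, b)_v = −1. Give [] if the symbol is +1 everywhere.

(a, b) ≡ (10010, -2310) mod (ℚ^×)²; places V = {2, 3, 5, 7, 11, 13, ∞}.
(a,b)_3: α=-2, u≡2; β=-3, v≡1 (mod 3); (2|3)=-1, (1|3)=+1; sign (−1)^0·-1^-3·+1^-2 = -1.
(a,b)_13: α=1, u≡1; β=2, v≡1 (mod 13); (1|13)=+1, (1|13)=+1; sign (−1)^0·+1^2·+1^1 = +1.
(a,b)_11: α=5, u≡8; β=9, v≡6 (mod 11); (8|11)=-1, (6|11)=-1; sign (−1)^1·-1^9·-1^5 = -1.
(a,b)_5: α=3, u≡2; β=5, v≡3 (mod 5); (2|5)=-1, (3|5)=-1; sign (−1)^0·-1^5·-1^3 = +1.
(a,b)_2: α=-7, β=-7; u≡5, v≡5 (mod 8); ε(u)ε(v)=0·0, αω(v)=-7·1, βω(u)=-7·1; sum ≡ 0  ⇒  +1.
(a,b)_∞: sgn(10010)=+, sgn(-2310)=−, so +1.
(a,b)_7: α=-1, u≡4; β=-1, v≡5 (mod 7); (4|7)=+1, (5|7)=-1; sign (−1)^1·+1^-1·-1^-1 = +1.
|Ram(10010, -2310)| = 2, even; anisotropic at {3, 11}.

[3, 11]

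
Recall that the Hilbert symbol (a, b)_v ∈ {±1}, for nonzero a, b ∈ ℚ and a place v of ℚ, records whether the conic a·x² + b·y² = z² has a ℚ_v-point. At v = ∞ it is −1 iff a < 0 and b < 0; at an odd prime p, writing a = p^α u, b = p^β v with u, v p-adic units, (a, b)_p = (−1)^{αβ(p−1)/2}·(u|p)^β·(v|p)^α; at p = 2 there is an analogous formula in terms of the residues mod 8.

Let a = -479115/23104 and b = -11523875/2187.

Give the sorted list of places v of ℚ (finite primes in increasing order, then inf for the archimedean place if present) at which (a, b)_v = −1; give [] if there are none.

[7, inf]

Mod squares: a ≡ -35, b ≡ -4785. Check v ∈ {∞, 2, 3, 5, 7, 11, 13, 17, 19, 29}.
v=17: a=17^0·(≡13), b=17^2·(≡13) mod 17; (13|17)=+1, (13|17)=+1; (−1)^{0·2·8}·(+1)^2·(+1)^0 = +1.
v=∞: -35 < 0 and -4785 < 0  ⇒  (a,b)_∞ = -1.
v=5: a=5^1·(≡3), b=5^3·(≡2) mod 5; (3|5)=-1, (2|5)=-1; (−1)^{1·3·2}·(-1)^3·(-1)^1 = +1.
v=3: a=3^4·(≡1), b=3^-7·(≡1) mod 3; (1|3)=+1, (1|3)=+1; (−1)^{4·-7·1}·(+1)^-7·(+1)^4 = +1.
v=11: a=11^0·(≡3), b=11^1·(≡9) mod 11; (3|11)=+1, (9|11)=+1; (−1)^{0·1·5}·(+1)^1·(+1)^0 = +1.
v=29: a=29^0·(≡20), b=29^1·(≡1) mod 29; (20|29)=+1, (1|29)=+1; (−1)^{0·1·14}·(+1)^1·(+1)^0 = +1.
v=7: a=7^1·(≡2), b=7^0·(≡5) mod 7; (2|7)=+1, (5|7)=-1; (−1)^{1·0·3}·(+1)^0·(-1)^1 = -1.
v=19: a=19^-2·(≡12), b=19^0·(≡12) mod 19; (12|19)=-1, (12|19)=-1; (−1)^{-2·0·9}·(-1)^0·(-1)^-2 = +1.
v=13: a=13^2·(≡4), b=13^0·(≡9) mod 13; (4|13)=+1, (9|13)=+1; (−1)^{2·0·6}·(+1)^0·(+1)^2 = +1.
v=2: v_2(a)=-6, v_2(b)=0; units ≡ 5, 7 (mod 8); ε·ε+αω+βω = 0·1+-6·0+0·1 ≡ 0  ⇒  (a,b)_2 = +1.
Ram(-35, -4785) = {7, ∞}; no ℚ_7-point on the conic.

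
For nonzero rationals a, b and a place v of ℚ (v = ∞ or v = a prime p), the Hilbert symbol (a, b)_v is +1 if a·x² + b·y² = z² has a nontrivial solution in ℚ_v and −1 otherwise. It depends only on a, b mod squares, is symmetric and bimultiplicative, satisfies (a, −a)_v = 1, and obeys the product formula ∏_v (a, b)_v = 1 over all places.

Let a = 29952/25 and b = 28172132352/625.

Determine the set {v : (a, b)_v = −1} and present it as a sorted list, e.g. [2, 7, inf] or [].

[2, 7, 13, 19]

Mod squares: a ≡ 13, b ≡ 4522. Check v ∈ {∞, 2, 3, 5, 7, 13, 17, 19}.
v=5: a=5^-2·(≡2), b=5^-4·(≡2) mod 5; (2|5)=-1, (2|5)=-1; (−1)^{-2·-4·2}·(-1)^-4·(-1)^-2 = +1.
v=17: a=17^0·(≡4), b=17^1·(≡5) mod 17; (4|17)=+1, (5|17)=-1; (−1)^{0·1·8}·(+1)^1·(-1)^0 = +1.
v=∞: 13 > 0 and 4522 > 0  ⇒  (a,b)_∞ = +1.
v=3: a=3^2·(≡1), b=3^2·(≡1) mod 3; (1|3)=+1, (1|3)=+1; (−1)^{2·2·1}·(+1)^2·(+1)^2 = +1.
v=19: a=19^0·(≡14), b=19^1·(≡2) mod 19; (14|19)=-1, (2|19)=-1; (−1)^{0·1·9}·(-1)^1·(-1)^0 = -1.
v=7: a=7^0·(≡5), b=7^1·(≡2) mod 7; (5|7)=-1, (2|7)=+1; (−1)^{0·1·3}·(-1)^1·(+1)^0 = -1.
v=13: a=13^1·(≡10), b=13^2·(≡8) mod 13; (10|13)=+1, (8|13)=-1; (−1)^{1·2·6}·(+1)^2·(-1)^1 = -1.
v=2: v_2(a)=8, v_2(b)=13; units ≡ 5, 5 (mod 8); ε·ε+αω+βω = 0·0+8·1+13·1 ≡ 1  ⇒  (a,b)_2 = -1.
|Ram(13, 4522)| = 4, even; anisotropic at {2, 7, 13, 19}.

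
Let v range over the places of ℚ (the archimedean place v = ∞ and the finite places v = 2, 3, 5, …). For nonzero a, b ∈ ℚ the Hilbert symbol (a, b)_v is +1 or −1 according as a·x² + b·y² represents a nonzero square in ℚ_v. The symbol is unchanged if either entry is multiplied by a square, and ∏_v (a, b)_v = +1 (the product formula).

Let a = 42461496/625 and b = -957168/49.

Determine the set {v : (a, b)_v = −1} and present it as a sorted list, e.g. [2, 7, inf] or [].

[7, 11, 23, 37]

(a, b) ≡ (131054, -23) mod (ℚ^×)²; places V = {2, 3, 5, 7, 11, 17, 23, 37, ∞}.
(a,b)_23: α=1, u≡20; β=1, v≡20 (mod 23); (20|23)=-1, (20|23)=-1; sign (−1)^1·-1^1·-1^1 = -1.
(a,b)_3: α=4, u≡2; β=2, v≡1 (mod 3); (2|3)=-1, (1|3)=+1; sign (−1)^0·-1^2·+1^4 = +1.
(a,b)_11: α=1, u≡3; β=0, v≡6 (mod 11); (3|11)=+1, (6|11)=-1; sign (−1)^0·+1^0·-1^1 = -1.
(a,b)_5: α=-4, u≡1; β=0, v≡3 (mod 5); (1|5)=+1, (3|5)=-1; sign (−1)^0·+1^0·-1^-4 = +1.
(a,b)_7: α=1, u≡4; β=-2, v≡5 (mod 7); (4|7)=+1, (5|7)=-1; sign (−1)^0·+1^-2·-1^1 = -1.
(a,b)_∞: sgn(131054)=+, sgn(-23)=−, so +1.
(a,b)_37: α=1, u≡33; β=0, v≡8 (mod 37); (33|37)=+1, (8|37)=-1; sign (−1)^0·+1^0·-1^1 = -1.
(a,b)_17: α=0, u≡4; β=2, v≡7 (mod 17); (4|17)=+1, (7|17)=-1; sign (−1)^0·+1^2·-1^0 = +1.
(a,b)_2: α=3, β=4; u≡7, v≡1 (mod 8); ε(u)ε(v)=1·0, αω(v)=3·0, βω(u)=4·0; sum ≡ 0  ⇒  +1.
(131054, -23 / ℚ) ramifies at {7, 11, 23, 37}: a division algebra.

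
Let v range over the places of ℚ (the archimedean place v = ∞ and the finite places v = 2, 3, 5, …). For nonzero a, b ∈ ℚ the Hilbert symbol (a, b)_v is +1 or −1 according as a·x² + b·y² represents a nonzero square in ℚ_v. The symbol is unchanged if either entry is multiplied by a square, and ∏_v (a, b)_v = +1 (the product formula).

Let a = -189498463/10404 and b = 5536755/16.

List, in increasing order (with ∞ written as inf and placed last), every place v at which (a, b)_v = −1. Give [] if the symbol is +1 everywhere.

Mod squares: a ≡ -7, b ≡ 155. Check v ∈ {∞, 2, 3, 5, 7, 11, 17, 31, 43}.
v=∞: -7 < 0 and 155 > 0  ⇒  (a,b)_∞ = +1.
v=2: v_2(a)=-2, v_2(b)=-4; units ≡ 1, 3 (mod 8); ε·ε+αω+βω = 0·1+-2·1+-4·0 ≡ 0  ⇒  (a,b)_2 = +1.
v=17: a=17^-2·(≡5), b=17^0·(≡9) mod 17; (5|17)=-1, (9|17)=+1; (−1)^{-2·0·8}·(-1)^0·(+1)^-2 = +1.
v=7: a=7^1·(≡5), b=7^2·(≡4) mod 7; (5|7)=-1, (4|7)=+1; (−1)^{1·2·3}·(-1)^2·(+1)^1 = +1.
v=5: a=5^0·(≡3), b=5^1·(≡1) mod 5; (3|5)=-1, (1|5)=+1; (−1)^{0·1·2}·(-1)^1·(+1)^0 = -1.
v=3: a=3^-2·(≡2), b=3^6·(≡2) mod 3; (2|3)=-1, (2|3)=-1; (−1)^{-2·6·1}·(-1)^6·(-1)^-2 = +1.
v=11: a=11^4·(≡9), b=11^0·(≡3) mod 11; (9|11)=+1, (3|11)=+1; (−1)^{4·0·5}·(+1)^0·(+1)^4 = +1.
v=31: a=31^0·(≡12), b=31^1·(≡28) mod 31; (12|31)=-1, (28|31)=+1; (−1)^{0·1·15}·(-1)^1·(+1)^0 = -1.
v=43: a=43^2·(≡9), b=43^0·(≡2) mod 43; (9|43)=+1, (2|43)=-1; (−1)^{2·0·21}·(+1)^0·(-1)^2 = +1.
|Ram(-7, 155)| = 2, even; anisotropic at {5, 31}.

[5, 31]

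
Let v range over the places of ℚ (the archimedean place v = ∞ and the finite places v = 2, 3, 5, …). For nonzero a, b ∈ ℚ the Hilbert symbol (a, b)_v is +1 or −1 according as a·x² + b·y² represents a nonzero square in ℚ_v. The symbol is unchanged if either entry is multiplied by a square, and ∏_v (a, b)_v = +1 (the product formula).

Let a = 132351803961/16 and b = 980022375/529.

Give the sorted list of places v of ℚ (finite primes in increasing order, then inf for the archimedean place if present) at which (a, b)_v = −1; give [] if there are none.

[3, 17, 19, 29]

(a, b) ≡ (969, 4355655) mod (ℚ^×)²; places V = {2, 3, 5, 13, 17, 19, 23, 29, 31, ∞}.
(a,b)_13: α=2, u≡5; β=0, v≡8 (mod 13); (5|13)=-1, (8|13)=-1; sign (−1)^0·-1^0·-1^2 = +1.
(a,b)_31: α=2, u≡28; β=1, v≡21 (mod 31); (28|31)=+1, (21|31)=-1; sign (−1)^0·+1^1·-1^2 = +1.
(a,b)_17: α=1, u≡7; β=1, v≡16 (mod 17); (7|17)=-1, (16|17)=+1; sign (−1)^0·-1^1·+1^1 = -1.
(a,b)_23: α=0, u≡6; β=-2, v≡11 (mod 23); (6|23)=+1, (11|23)=-1; sign (−1)^0·+1^-2·-1^0 = +1.
(a,b)_29: α=2, u≡14; β=1, v≡25 (mod 29); (14|29)=-1, (25|29)=+1; sign (−1)^0·-1^1·+1^2 = -1.
(a,b)_3: α=1, u≡2; β=3, v≡2 (mod 3); (2|3)=-1, (2|3)=-1; sign (−1)^1·-1^3·-1^1 = -1.
(a,b)_19: α=1, u≡8; β=1, v≡10 (mod 19); (8|19)=-1, (10|19)=-1; sign (−1)^1·-1^1·-1^1 = -1.
(a,b)_∞: sgn(969)=+, sgn(4355655)=+, so +1.
(a,b)_2: α=-4, β=0; u≡1, v≡7 (mod 8); ε(u)ε(v)=0·1, αω(v)=-4·0, βω(u)=0·0; sum ≡ 0  ⇒  +1.
(a,b)_5: α=0, u≡1; β=3, v≡1 (mod 5); (1|5)=+1, (1|5)=+1; sign (−1)^0·+1^3·+1^0 = +1.
Ram(969, 4355655) = {3, 17, 19, 29}; no ℚ_3-point on the conic.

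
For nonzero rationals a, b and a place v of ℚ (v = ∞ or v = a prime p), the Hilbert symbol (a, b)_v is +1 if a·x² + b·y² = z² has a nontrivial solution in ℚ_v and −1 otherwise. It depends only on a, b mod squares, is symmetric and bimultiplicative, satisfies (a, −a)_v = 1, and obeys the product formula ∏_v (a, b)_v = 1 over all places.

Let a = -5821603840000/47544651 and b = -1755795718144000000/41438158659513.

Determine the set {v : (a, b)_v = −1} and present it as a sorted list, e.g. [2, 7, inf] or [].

Mod squares: a ≡ -11, b ≡ -24882. Check v ∈ {∞, 2, 3, 5, 7, 11, 13, 29}.
v=7: a=7^-2·(≡3), b=7^-6·(≡6) mod 7; (3|7)=-1, (6|7)=-1; (−1)^{-2·-6·3}·(-1)^-6·(-1)^-2 = +1.
v=5: a=5^4·(≡1), b=5^6·(≡3) mod 5; (1|5)=+1, (3|5)=-1; (−1)^{4·6·2}·(+1)^6·(-1)^4 = +1.
v=11: a=11^-3·(≡2), b=11^-5·(≡9) mod 11; (2|11)=-1, (9|11)=+1; (−1)^{-3·-5·5}·(-1)^-5·(+1)^-3 = +1.
v=∞: -11 < 0 and -24882 < 0  ⇒  (a,b)_∞ = -1.
v=2: v_2(a)=16, v_2(b)=21; units ≡ 5, 7 (mod 8); ε·ε+αω+βω = 0·1+16·0+21·1 ≡ 1  ⇒  (a,b)_2 = -1.
v=3: a=3^-6·(≡1), b=3^-7·(≡1) mod 3; (1|3)=+1, (1|3)=+1; (−1)^{-6·-7·1}·(+1)^-7·(+1)^-6 = +1.
v=29: a=29^2·(≡11), b=29^3·(≡21) mod 29; (11|29)=-1, (21|29)=-1; (−1)^{2·3·14}·(-1)^3·(-1)^2 = -1.
v=13: a=13^2·(≡7), b=13^3·(≡1) mod 13; (7|13)=-1, (1|13)=+1; (−1)^{2·3·6}·(-1)^3·(+1)^2 = -1.
(-11, -24882 / ℚ) ramifies at {2, 13, 29, ∞}: a division algebra.

[2, 13, 29, inf]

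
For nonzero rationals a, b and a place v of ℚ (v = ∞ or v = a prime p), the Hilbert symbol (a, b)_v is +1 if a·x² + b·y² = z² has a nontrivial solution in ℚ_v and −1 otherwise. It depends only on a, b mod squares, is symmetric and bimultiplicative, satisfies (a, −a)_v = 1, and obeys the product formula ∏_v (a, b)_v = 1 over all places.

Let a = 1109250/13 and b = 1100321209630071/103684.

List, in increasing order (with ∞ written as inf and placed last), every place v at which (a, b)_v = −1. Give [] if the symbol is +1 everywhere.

Mod squares: a ≡ 64090, b ≡ 2431. Check v ∈ {∞, 2, 3, 5, 7, 11, 13, 17, 19, 23, 29, 37}.
v=23: a=23^0·(≡4), b=23^-2·(≡13) mod 23; (4|23)=+1, (13|23)=+1; (−1)^{0·-2·11}·(+1)^-2·(+1)^0 = +1.
v=19: a=19^0·(≡14), b=19^2·(≡8) mod 19; (14|19)=-1, (8|19)=-1; (−1)^{0·2·9}·(-1)^2·(-1)^0 = +1.
v=7: a=7^0·(≡5), b=7^-2·(≡1) mod 7; (5|7)=-1, (1|7)=+1; (−1)^{0·-2·3}·(-1)^-2·(+1)^0 = +1.
v=13: a=13^-1·(≡12), b=13^1·(≡11) mod 13; (12|13)=+1, (11|13)=-1; (−1)^{-1·1·6}·(+1)^1·(-1)^-1 = -1.
v=29: a=29^1·(≡20), b=29^2·(≡22) mod 29; (20|29)=+1, (22|29)=+1; (−1)^{1·2·14}·(+1)^2·(+1)^1 = +1.
v=11: a=11^0·(≡5), b=11^3·(≡5) mod 11; (5|11)=+1, (5|11)=+1; (−1)^{0·3·5}·(+1)^3·(+1)^0 = +1.
v=17: a=17^1·(≡16), b=17^1·(≡10) mod 17; (16|17)=+1, (10|17)=-1; (−1)^{1·1·8}·(+1)^1·(-1)^1 = -1.
v=3: a=3^2·(≡1), b=3^2·(≡1) mod 3; (1|3)=+1, (1|3)=+1; (−1)^{2·2·1}·(+1)^2·(+1)^2 = +1.
v=2: v_2(a)=1, v_2(b)=-2; units ≡ 5, 7 (mod 8); ε·ε+αω+βω = 0·1+1·0+-2·1 ≡ 0  ⇒  (a,b)_2 = +1.
v=37: a=37^0·(≡22), b=37^2·(≡7) mod 37; (22|37)=-1, (7|37)=+1; (−1)^{0·2·18}·(-1)^2·(+1)^0 = +1.
v=∞: 64090 > 0 and 2431 > 0  ⇒  (a,b)_∞ = +1.
v=5: a=5^3·(≡3), b=5^0·(≡4) mod 5; (3|5)=-1, (4|5)=+1; (−1)^{3·0·2}·(-1)^0·(+1)^3 = +1.
Ram(64090, 2431) = {13, 17}; no ℚ_13-point on the conic.

[13, 17]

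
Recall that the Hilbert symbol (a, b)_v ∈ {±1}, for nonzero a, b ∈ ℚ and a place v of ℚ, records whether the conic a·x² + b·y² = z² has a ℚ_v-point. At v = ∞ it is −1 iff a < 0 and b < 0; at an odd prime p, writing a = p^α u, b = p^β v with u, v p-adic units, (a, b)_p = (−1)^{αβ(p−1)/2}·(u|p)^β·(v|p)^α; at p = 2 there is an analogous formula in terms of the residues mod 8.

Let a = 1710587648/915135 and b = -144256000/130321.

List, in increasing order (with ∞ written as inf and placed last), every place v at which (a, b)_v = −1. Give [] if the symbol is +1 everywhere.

[3, 5]

(a, b) ≡ (345, -115) mod (ℚ^×)²; places V = {2, 3, 5, 7, 11, 13, 19, 23, ∞}.
(a,b)_7: α=4, u≡4; β=2, v≡2 (mod 7); (4|7)=+1, (2|7)=+1; sign (−1)^0·+1^2·+1^4 = +1.
(a,b)_23: α=1, u≡21; β=1, v≡18 (mod 23); (21|23)=-1, (18|23)=+1; sign (−1)^1·-1^1·+1^1 = +1.
(a,b)_2: α=8, β=10; u≡1, v≡5 (mod 8); ε(u)ε(v)=0·0, αω(v)=8·1, βω(u)=10·0; sum ≡ 0  ⇒  +1.
(a,b)_3: α=-1, u≡1; β=0, v≡2 (mod 3); (1|3)=+1, (2|3)=-1; sign (−1)^0·+1^0·-1^-1 = -1.
(a,b)_13: α=-2, u≡6; β=0, v≡11 (mod 13); (6|13)=-1, (11|13)=-1; sign (−1)^0·-1^0·-1^-2 = +1.
(a,b)_∞: sgn(345)=+, sgn(-115)=−, so +1.
(a,b)_5: α=-1, u≡4; β=3, v≡2 (mod 5); (4|5)=+1, (2|5)=-1; sign (−1)^0·+1^3·-1^-1 = -1.
(a,b)_19: α=-2, u≡2; β=-4, v≡18 (mod 19); (2|19)=-1, (18|19)=-1; sign (−1)^0·-1^-4·-1^-2 = +1.
(a,b)_11: α=2, u≡9; β=0, v≡6 (mod 11); (9|11)=+1, (6|11)=-1; sign (−1)^0·+1^0·-1^2 = +1.
Ram(345, -115) = {3, 5}; no ℚ_3-point on the conic.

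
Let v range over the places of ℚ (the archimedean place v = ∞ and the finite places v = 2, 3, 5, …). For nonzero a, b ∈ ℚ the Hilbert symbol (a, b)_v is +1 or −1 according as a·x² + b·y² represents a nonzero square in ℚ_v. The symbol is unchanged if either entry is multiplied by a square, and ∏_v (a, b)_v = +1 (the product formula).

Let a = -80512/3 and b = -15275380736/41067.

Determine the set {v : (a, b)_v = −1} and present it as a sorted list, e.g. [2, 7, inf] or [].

(a, b) ≡ (-3774, -1887) mod (ℚ^×)²; places V = {2, 3, 7, 11, 13, 17, 37, ∞}.
(a,b)_11: α=0, u≡10; β=2, v≡1 (mod 11); (10|11)=-1, (1|11)=+1; sign (−1)^0·-1^2·+1^0 = +1.
(a,b)_2: α=7, β=12; u≡1, v≡1 (mod 8); ε(u)ε(v)=0·0, αω(v)=7·0, βω(u)=12·0; sum ≡ 0  ⇒  +1.
(a,b)_17: α=1, u≡8; β=1, v≡16 (mod 17); (8|17)=+1, (16|17)=+1; sign (−1)^0·+1^1·+1^1 = +1.
(a,b)_7: α=0, u≡3; β=2, v≡6 (mod 7); (3|7)=-1, (6|7)=-1; sign (−1)^0·-1^2·-1^0 = +1.
(a,b)_∞: sgn(-3774)=−, sgn(-1887)=−, so -1.
(a,b)_13: α=0, u≡12; β=-2, v≡11 (mod 13); (12|13)=+1, (11|13)=-1; sign (−1)^0·+1^-2·-1^0 = +1.
(a,b)_37: α=1, u≡27; β=1, v≡31 (mod 37); (27|37)=+1, (31|37)=-1; sign (−1)^0·+1^1·-1^1 = -1.
(a,b)_3: α=-1, u≡2; β=-5, v≡1 (mod 3); (2|3)=-1, (1|3)=+1; sign (−1)^1·-1^-5·+1^-1 = +1.
|Ram(-3774, -1887)| = 2, even; anisotropic at {37, ∞}.

[37, inf]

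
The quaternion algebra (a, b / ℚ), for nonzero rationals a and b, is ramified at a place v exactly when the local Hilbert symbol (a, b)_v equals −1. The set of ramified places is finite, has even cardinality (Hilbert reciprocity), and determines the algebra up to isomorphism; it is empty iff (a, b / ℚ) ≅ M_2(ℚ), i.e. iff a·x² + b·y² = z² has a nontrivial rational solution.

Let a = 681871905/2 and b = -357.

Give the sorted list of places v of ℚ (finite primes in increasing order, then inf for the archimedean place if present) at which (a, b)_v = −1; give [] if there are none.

[2, 3, 5, 13]

Mod squares: a ≡ 7410, b ≡ -357. Check v ∈ {∞, 2, 3, 5, 7, 11, 13, 17, 19}.
v=3: a=3^3·(≡1), b=3^1·(≡1) mod 3; (1|3)=+1, (1|3)=+1; (−1)^{3·1·1}·(+1)^1·(+1)^3 = -1.
v=19: a=19^1·(≡8), b=19^0·(≡4) mod 19; (8|19)=-1, (4|19)=+1; (−1)^{1·0·9}·(-1)^0·(+1)^1 = +1.
v=2: v_2(a)=-1, v_2(b)=0; units ≡ 1, 3 (mod 8); ε·ε+αω+βω = 0·1+-1·1+0·0 ≡ 1  ⇒  (a,b)_2 = -1.
v=11: a=11^2·(≡8), b=11^0·(≡6) mod 11; (8|11)=-1, (6|11)=-1; (−1)^{2·0·5}·(-1)^0·(-1)^2 = +1.
v=5: a=5^1·(≡3), b=5^0·(≡3) mod 5; (3|5)=-1, (3|5)=-1; (−1)^{1·0·2}·(-1)^0·(-1)^1 = -1.
v=17: a=17^0·(≡9), b=17^1·(≡13) mod 17; (9|17)=+1, (13|17)=+1; (−1)^{0·1·8}·(+1)^1·(+1)^0 = +1.
v=13: a=13^3·(≡8), b=13^0·(≡7) mod 13; (8|13)=-1, (7|13)=-1; (−1)^{3·0·6}·(-1)^0·(-1)^3 = -1.
v=∞: 7410 > 0 and -357 < 0  ⇒  (a,b)_∞ = +1.
v=7: a=7^0·(≡4), b=7^1·(≡5) mod 7; (4|7)=+1, (5|7)=-1; (−1)^{0·1·3}·(+1)^1·(-1)^0 = +1.
(7410, -357 / ℚ) ramifies at {2, 3, 5, 13}: a division algebra.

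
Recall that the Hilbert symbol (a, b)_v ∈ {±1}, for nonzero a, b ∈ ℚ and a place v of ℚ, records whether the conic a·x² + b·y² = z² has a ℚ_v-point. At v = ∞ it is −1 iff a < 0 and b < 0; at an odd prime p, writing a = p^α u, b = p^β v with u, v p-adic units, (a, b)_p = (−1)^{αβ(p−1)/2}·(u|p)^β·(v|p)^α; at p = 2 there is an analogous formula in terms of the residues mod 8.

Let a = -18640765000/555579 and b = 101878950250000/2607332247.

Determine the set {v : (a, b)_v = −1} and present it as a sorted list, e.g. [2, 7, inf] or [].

(a, b) ≡ (-168454, 2442583) mod (ℚ^×)²; places V = {2, 3, 5, 7, 11, 13, 19, 29, 31, ∞}.
(a,b)_13: α=1, u≡4; β=-1, v≡11 (mod 13); (4|13)=+1, (11|13)=-1; sign (−1)^0·+1^-1·-1^1 = -1.
(a,b)_11: α=1, u≡5; β=1, v≡2 (mod 11); (5|11)=+1, (2|11)=-1; sign (−1)^1·+1^1·-1^1 = +1.
(a,b)_31: α=1, u≡11; β=1, v≡22 (mod 31); (11|31)=-1, (22|31)=-1; sign (−1)^1·-1^1·-1^1 = -1.
(a,b)_3: α=-4, u≡2; β=-4, v≡1 (mod 3); (2|3)=-1, (1|3)=+1; sign (−1)^0·-1^-4·+1^-4 = +1.
(a,b)_5: α=4, u≡4; β=6, v≡3 (mod 5); (4|5)=+1, (3|5)=-1; sign (−1)^0·+1^6·-1^4 = +1.
(a,b)_29: α=2, u≡13; β=3, v≡26 (mod 29); (13|29)=+1, (26|29)=-1; sign (−1)^0·+1^3·-1^2 = +1.
(a,b)_7: α=0, u≡1; β=2, v≡5 (mod 7); (1|7)=+1, (5|7)=-1; sign (−1)^0·+1^2·-1^0 = +1.
(a,b)_∞: sgn(-168454)=−, sgn(2442583)=+, so +1.
(a,b)_19: α=-3, u≡1; β=-5, v≡14 (mod 19); (1|19)=+1, (14|19)=-1; sign (−1)^1·+1^-5·-1^-3 = +1.
(a,b)_2: α=3, β=4; u≡5, v≡7 (mod 8); ε(u)ε(v)=0·1, αω(v)=3·0, βω(u)=4·1; sum ≡ 0  ⇒  +1.
Ram(-168454, 2442583) = {13, 31}; no ℚ_13-point on the conic.

[13, 31]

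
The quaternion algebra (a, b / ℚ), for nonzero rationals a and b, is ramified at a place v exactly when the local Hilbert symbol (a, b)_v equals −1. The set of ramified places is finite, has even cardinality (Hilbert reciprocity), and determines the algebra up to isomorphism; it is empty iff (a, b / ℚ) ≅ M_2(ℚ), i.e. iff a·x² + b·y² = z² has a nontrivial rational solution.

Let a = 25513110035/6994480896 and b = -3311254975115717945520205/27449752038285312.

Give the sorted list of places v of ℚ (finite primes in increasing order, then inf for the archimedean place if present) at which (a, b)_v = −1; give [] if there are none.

[2, 7]

Mod squares: a ≡ 1365, b ≡ -10010. Check v ∈ {∞, 2, 3, 5, 7, 11, 13, 19, 29, 31}.
v=29: a=29^2·(≡19), b=29^4·(≡22) mod 29; (19|29)=-1, (22|29)=+1; (−1)^{2·4·14}·(-1)^4·(+1)^2 = +1.
v=19: a=19^2·(≡1), b=19^6·(≡8) mod 19; (1|19)=+1, (8|19)=-1; (−1)^{2·6·9}·(+1)^6·(-1)^2 = +1.
v=2: v_2(a)=-8, v_2(b)=-13; units ≡ 5, 3 (mod 8); ε·ε+αω+βω = 0·1+-8·1+-13·1 ≡ 1  ⇒  (a,b)_2 = -1.
v=7: a=7^5·(≡5), b=7^7·(≡6) mod 7; (5|7)=-1, (6|7)=-1; (−1)^{5·7·3}·(-1)^7·(-1)^5 = -1.
v=13: a=13^-1·(≡3), b=13^3·(≡10) mod 13; (3|13)=+1, (10|13)=+1; (−1)^{-1·3·6}·(+1)^3·(+1)^-1 = +1.
v=5: a=5^1·(≡2), b=5^1·(≡2) mod 5; (2|5)=-1, (2|5)=-1; (−1)^{1·1·2}·(-1)^1·(-1)^1 = +1.
v=31: a=31^-2·(≡16), b=31^-2·(≡30) mod 31; (16|31)=+1, (30|31)=-1; (−1)^{-2·-2·15}·(+1)^-2·(-1)^-2 = +1.
v=11: a=11^0·(≡4), b=11^1·(≡4) mod 11; (4|11)=+1, (4|11)=+1; (−1)^{0·1·5}·(+1)^1·(+1)^0 = +1.
v=3: a=3^-7·(≡2), b=3^-20·(≡1) mod 3; (2|3)=-1, (1|3)=+1; (−1)^{-7·-20·1}·(-1)^-20·(+1)^-7 = +1.
v=∞: 1365 > 0 and -10010 < 0  ⇒  (a,b)_∞ = +1.
(1365, -10010 / ℚ) ramifies at {2, 7}: a division algebra.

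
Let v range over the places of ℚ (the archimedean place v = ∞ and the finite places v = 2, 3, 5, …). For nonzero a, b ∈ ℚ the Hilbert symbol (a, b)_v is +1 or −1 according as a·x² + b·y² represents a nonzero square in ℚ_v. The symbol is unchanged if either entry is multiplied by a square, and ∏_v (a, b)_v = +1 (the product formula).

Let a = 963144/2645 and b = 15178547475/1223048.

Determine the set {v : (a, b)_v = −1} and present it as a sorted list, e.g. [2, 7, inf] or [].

[3, 5, 7, 13]

Mod squares: a ≡ 2730, b ≡ 182. Check v ∈ {∞, 2, 3, 5, 7, 13, 17, 23, 41}.
v=13: a=13^1·(≡11), b=13^1·(≡12) mod 13; (11|13)=-1, (12|13)=+1; (−1)^{1·1·6}·(-1)^1·(+1)^1 = -1.
v=41: a=41^0·(≡26), b=41^2·(≡23) mod 41; (26|41)=-1, (23|41)=+1; (−1)^{0·2·20}·(-1)^2·(+1)^0 = +1.
v=3: a=3^3·(≡1), b=3^4·(≡2) mod 3; (1|3)=+1, (2|3)=-1; (−1)^{3·4·1}·(+1)^4·(-1)^3 = -1.
v=23: a=23^-2·(≡13), b=23^-2·(≡11) mod 23; (13|23)=+1, (11|23)=-1; (−1)^{-2·-2·11}·(+1)^-2·(-1)^-2 = +1.
v=2: v_2(a)=3, v_2(b)=-3; units ≡ 5, 3 (mod 8); ε·ε+αω+βω = 0·1+3·1+-3·1 ≡ 0  ⇒  (a,b)_2 = +1.
v=7: a=7^3·(≡6), b=7^3·(≡5) mod 7; (6|7)=-1, (5|7)=-1; (−1)^{3·3·3}·(-1)^3·(-1)^3 = -1.
v=17: a=17^0·(≡6), b=17^-2·(≡3) mod 17; (6|17)=-1, (3|17)=-1; (−1)^{0·-2·8}·(-1)^-2·(-1)^0 = +1.
v=5: a=5^-1·(≡1), b=5^2·(≡3) mod 5; (1|5)=+1, (3|5)=-1; (−1)^{-1·2·2}·(+1)^2·(-1)^-1 = -1.
v=∞: 2730 > 0 and 182 > 0  ⇒  (a,b)_∞ = +1.
|Ram(2730, 182)| = 4, even; anisotropic at {3, 5, 7, 13}.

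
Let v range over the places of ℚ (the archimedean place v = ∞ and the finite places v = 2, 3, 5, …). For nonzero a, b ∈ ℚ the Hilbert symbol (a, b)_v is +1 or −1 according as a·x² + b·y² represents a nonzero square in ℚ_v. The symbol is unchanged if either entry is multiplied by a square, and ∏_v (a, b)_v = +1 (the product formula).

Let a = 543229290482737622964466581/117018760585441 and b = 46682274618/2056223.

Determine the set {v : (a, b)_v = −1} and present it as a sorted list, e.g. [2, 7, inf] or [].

Mod squares: a ≡ 2261, b ≡ 104006. Check v ∈ {∞, 2, 3, 7, 11, 13, 17, 19, 23}.
v=23: a=23^-4·(≡5), b=23^-3·(≡11) mod 23; (5|23)=-1, (11|23)=-1; (−1)^{-4·-3·11}·(-1)^-3·(-1)^-4 = -1.
v=7: a=7^9·(≡1), b=7^3·(≡4) mod 7; (1|7)=+1, (4|7)=+1; (−1)^{9·3·3}·(+1)^3·(+1)^9 = -1.
v=19: a=19^3·(≡6), b=19^1·(≡8) mod 19; (6|19)=+1, (8|19)=-1; (−1)^{3·1·9}·(+1)^1·(-1)^3 = +1.
v=2: v_2(a)=0, v_2(b)=1; units ≡ 5, 3 (mod 8); ε·ε+αω+βω = 0·1+0·1+1·1 ≡ 1  ⇒  (a,b)_2 = -1.
v=11: a=11^-4·(≡8), b=11^0·(≡3) mod 11; (8|11)=-1, (3|11)=+1; (−1)^{-4·0·5}·(-1)^0·(+1)^-4 = +1.
v=3: a=3^14·(≡2), b=3^6·(≡2) mod 3; (2|3)=-1, (2|3)=-1; (−1)^{14·6·1}·(-1)^6·(-1)^14 = +1.
v=13: a=13^-4·(≡9), b=13^-2·(≡8) mod 13; (9|13)=+1, (8|13)=-1; (−1)^{-4·-2·6}·(+1)^-2·(-1)^-4 = +1.
v=∞: 2261 > 0 and 104006 > 0  ⇒  (a,b)_∞ = +1.
v=17: a=17^7·(≡10), b=17^3·(≡2) mod 17; (10|17)=-1, (2|17)=+1; (−1)^{7·3·8}·(-1)^3·(+1)^7 = -1.
(2261, 104006 / ℚ) ramifies at {2, 7, 17, 23}: a division algebra.

[2, 7, 17, 23]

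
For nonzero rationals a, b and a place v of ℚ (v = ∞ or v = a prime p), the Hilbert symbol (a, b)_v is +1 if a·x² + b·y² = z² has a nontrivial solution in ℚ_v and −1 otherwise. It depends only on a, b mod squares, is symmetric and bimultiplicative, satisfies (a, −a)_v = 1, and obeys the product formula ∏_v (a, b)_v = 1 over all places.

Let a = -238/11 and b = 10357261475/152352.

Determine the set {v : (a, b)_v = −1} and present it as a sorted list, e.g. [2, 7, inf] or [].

(a, b) ≡ (-2618, 22) mod (ℚ^×)²; places V = {2, 3, 5, 7, 11, 17, 19, 23, ∞}.
(a,b)_19: α=0, u≡6; β=4, v≡15 (mod 19); (6|19)=+1, (15|19)=-1; sign (−1)^0·+1^4·-1^0 = +1.
(a,b)_7: α=1, u≡2; β=0, v≡2 (mod 7); (2|7)=+1, (2|7)=+1; sign (−1)^0·+1^0·+1^1 = +1.
(a,b)_3: α=0, u≡1; β=-2, v≡1 (mod 3); (1|3)=+1, (1|3)=+1; sign (−1)^0·+1^-2·+1^0 = +1.
(a,b)_5: α=0, u≡2; β=2, v≡2 (mod 5); (2|5)=-1, (2|5)=-1; sign (−1)^0·-1^2·-1^0 = +1.
(a,b)_∞: sgn(-2618)=−, sgn(22)=+, so +1.
(a,b)_23: α=0, u≡16; β=-2, v≡14 (mod 23); (16|23)=+1, (14|23)=-1; sign (−1)^0·+1^-2·-1^0 = +1.
(a,b)_11: α=-1, u≡4; β=1, v≡7 (mod 11); (4|11)=+1, (7|11)=-1; sign (−1)^1·+1^1·-1^-1 = +1.
(a,b)_17: α=1, u≡8; β=2, v≡10 (mod 17); (8|17)=+1, (10|17)=-1; sign (−1)^0·+1^2·-1^1 = -1.
(a,b)_2: α=1, β=-5; u≡3, v≡3 (mod 8); ε(u)ε(v)=1·1, αω(v)=1·1, βω(u)=-5·1; sum ≡ 1  ⇒  -1.
(-2618, 22 / ℚ) ramifies at {2, 17}: a division algebra.

[2, 17]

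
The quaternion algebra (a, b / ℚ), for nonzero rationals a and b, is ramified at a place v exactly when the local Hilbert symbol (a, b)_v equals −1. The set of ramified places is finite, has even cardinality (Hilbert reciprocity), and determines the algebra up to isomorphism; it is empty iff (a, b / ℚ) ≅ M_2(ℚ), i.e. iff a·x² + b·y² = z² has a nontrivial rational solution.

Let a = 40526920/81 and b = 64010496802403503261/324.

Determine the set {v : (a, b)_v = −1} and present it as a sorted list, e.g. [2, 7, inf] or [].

(a, b) ≡ (206770, 106981) mod (ℚ^×)²; places V = {2, 3, 5, 7, 13, 17, 23, 29, 31, ∞}.
(a,b)_3: α=-4, u≡1; β=-4, v≡1 (mod 3); (1|3)=+1, (1|3)=+1; sign (−1)^0·+1^-4·+1^-4 = +1.
(a,b)_∞: sgn(206770)=+, sgn(106981)=+, so +1.
(a,b)_13: α=0, u≡6; β=4, v≡3 (mod 13); (6|13)=-1, (3|13)=+1; sign (−1)^0·-1^4·+1^0 = +1.
(a,b)_29: α=1, u≡5; β=3, v≡9 (mod 29); (5|29)=+1, (9|29)=+1; sign (−1)^0·+1^3·+1^1 = +1.
(a,b)_5: α=1, u≡4; β=0, v≡4 (mod 5); (4|5)=+1, (4|5)=+1; sign (−1)^0·+1^0·+1^1 = +1.
(a,b)_7: α=2, u≡4; β=3, v≡1 (mod 7); (4|7)=+1, (1|7)=+1; sign (−1)^0·+1^3·+1^2 = +1.
(a,b)_23: α=1, u≡20; β=2, v≡13 (mod 23); (20|23)=-1, (13|23)=+1; sign (−1)^0·-1^2·+1^1 = +1.
(a,b)_2: α=3, β=-2; u≡1, v≡5 (mod 8); ε(u)ε(v)=0·0, αω(v)=3·1, βω(u)=-2·0; sum ≡ 1  ⇒  -1.
(a,b)_17: α=0, u≡15; β=1, v≡3 (mod 17); (15|17)=+1, (3|17)=-1; sign (−1)^0·+1^1·-1^0 = +1.
(a,b)_31: α=1, u≡1; β=3, v≡10 (mod 31); (1|31)=+1, (10|31)=+1; sign (−1)^1·+1^3·+1^1 = -1.
(206770, 106981 / ℚ) ramifies at {2, 31}: a division algebra.

[2, 31]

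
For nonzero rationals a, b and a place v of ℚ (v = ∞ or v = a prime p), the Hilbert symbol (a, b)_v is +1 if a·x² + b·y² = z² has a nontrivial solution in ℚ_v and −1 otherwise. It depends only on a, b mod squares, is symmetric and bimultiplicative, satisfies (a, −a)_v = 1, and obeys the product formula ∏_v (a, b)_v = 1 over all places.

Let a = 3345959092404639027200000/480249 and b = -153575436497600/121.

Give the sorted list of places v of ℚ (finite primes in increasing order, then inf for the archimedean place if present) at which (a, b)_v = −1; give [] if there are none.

[2, 13, 23, 41]

Mod squares: a ≡ 5330, b ≡ -299. Check v ∈ {∞, 2, 3, 5, 7, 11, 13, 19, 23, 41}.
v=13: a=13^1·(≡7), b=13^1·(≡10) mod 13; (7|13)=-1, (10|13)=+1; (−1)^{1·1·6}·(-1)^1·(+1)^1 = -1.
v=2: v_2(a)=15, v_2(b)=6; units ≡ 1, 5 (mod 8); ε·ε+αω+βω = 0·0+15·1+6·0 ≡ 1  ⇒  (a,b)_2 = -1.
v=19: a=19^4·(≡13), b=19^2·(≡7) mod 19; (13|19)=-1, (7|19)=+1; (−1)^{4·2·9}·(-1)^2·(+1)^4 = +1.
v=5: a=5^5·(≡1), b=5^2·(≡1) mod 5; (1|5)=+1, (1|5)=+1; (−1)^{5·2·2}·(+1)^2·(+1)^5 = +1.
v=41: a=41^3·(≡29), b=41^2·(≡28) mod 41; (29|41)=-1, (28|41)=-1; (−1)^{3·2·20}·(-1)^2·(-1)^3 = -1.
v=3: a=3^-4·(≡2), b=3^0·(≡1) mod 3; (2|3)=-1, (1|3)=+1; (−1)^{-4·0·1}·(-1)^0·(+1)^-4 = +1.
v=7: a=7^-2·(≡5), b=7^0·(≡1) mod 7; (5|7)=-1, (1|7)=+1; (−1)^{-2·0·3}·(-1)^0·(+1)^-2 = +1.
v=23: a=23^4·(≡10), b=23^3·(≡11) mod 23; (10|23)=-1, (11|23)=-1; (−1)^{4·3·11}·(-1)^3·(-1)^4 = -1.
v=11: a=11^-2·(≡2), b=11^-2·(≡4) mod 11; (2|11)=-1, (4|11)=+1; (−1)^{-2·-2·5}·(-1)^-2·(+1)^-2 = +1.
v=∞: 5330 > 0 and -299 < 0  ⇒  (a,b)_∞ = +1.
(5330, -299 / ℚ) ramifies at {2, 13, 23, 41}: a division algebra.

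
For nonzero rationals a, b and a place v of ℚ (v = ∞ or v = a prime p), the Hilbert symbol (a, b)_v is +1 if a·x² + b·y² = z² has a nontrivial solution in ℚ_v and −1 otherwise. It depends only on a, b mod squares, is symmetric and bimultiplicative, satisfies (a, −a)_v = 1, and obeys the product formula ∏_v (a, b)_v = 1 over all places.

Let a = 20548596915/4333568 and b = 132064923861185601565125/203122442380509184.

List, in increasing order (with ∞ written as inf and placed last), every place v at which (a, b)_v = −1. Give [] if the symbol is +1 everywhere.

[2, 3, 7, 17]

(a, b) ≡ (39270, 5) mod (ℚ^×)²; places V = {2, 3, 5, 7, 11, 13, 17, 23, 29, 31, ∞}.
(a,b)_∞: sgn(39270)=+, sgn(5)=+, so +1.
(a,b)_7: α=1, u≡5; β=2, v≡6 (mod 7); (5|7)=-1, (6|7)=-1; sign (−1)^0·-1^2·-1^1 = -1.
(a,b)_29: α=0, u≡9; β=2, v≡25 (mod 29); (9|29)=+1, (25|29)=+1; sign (−1)^0·+1^2·+1^0 = +1.
(a,b)_31: α=2, u≡3; β=4, v≡25 (mod 31); (3|31)=-1, (25|31)=+1; sign (−1)^0·-1^4·+1^2 = +1.
(a,b)_5: α=1, u≡1; β=3, v≡4 (mod 5); (1|5)=+1, (4|5)=+1; sign (−1)^0·+1^3·+1^1 = +1.
(a,b)_17: α=1, u≡15; β=2, v≡10 (mod 17); (15|17)=+1, (10|17)=-1; sign (−1)^0·+1^2·-1^1 = -1.
(a,b)_23: α=-2, u≡1; β=-4, v≡22 (mod 23); (1|23)=+1, (22|23)=-1; sign (−1)^0·+1^-4·-1^-2 = +1.
(a,b)_11: α=3, u≡8; β=4, v≡4 (mod 11); (8|11)=-1, (4|11)=+1; sign (−1)^0·-1^4·+1^3 = +1.
(a,b)_13: α=0, u≡3; β=-2, v≡2 (mod 13); (3|13)=+1, (2|13)=-1; sign (−1)^0·+1^-2·-1^0 = +1.
(a,b)_3: α=3, u≡1; β=8, v≡2 (mod 3); (1|3)=+1, (2|3)=-1; sign (−1)^0·+1^8·-1^3 = -1.
(a,b)_2: α=-13, β=-32; u≡3, v≡5 (mod 8); ε(u)ε(v)=1·0, αω(v)=-13·1, βω(u)=-32·1; sum ≡ 1  ⇒  -1.
(39270, 5 / ℚ) ramifies at {2, 3, 7, 17}: a division algebra.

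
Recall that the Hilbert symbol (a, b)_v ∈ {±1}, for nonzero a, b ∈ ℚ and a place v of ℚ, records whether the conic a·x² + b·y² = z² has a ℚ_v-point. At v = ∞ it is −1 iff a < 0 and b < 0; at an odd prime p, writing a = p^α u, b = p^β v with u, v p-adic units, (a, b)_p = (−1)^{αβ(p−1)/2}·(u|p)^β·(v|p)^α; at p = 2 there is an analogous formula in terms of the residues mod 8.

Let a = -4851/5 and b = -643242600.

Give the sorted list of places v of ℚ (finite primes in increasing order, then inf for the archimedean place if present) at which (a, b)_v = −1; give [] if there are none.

[3, inf]

Mod squares: a ≡ -55, b ≡ -14586. Check v ∈ {∞, 2, 3, 5, 7, 11, 13, 17}.
v=7: a=7^2·(≡4), b=7^2·(≡1) mod 7; (4|7)=+1, (1|7)=+1; (−1)^{2·2·3}·(+1)^2·(+1)^2 = +1.
v=2: v_2(a)=0, v_2(b)=3; units ≡ 1, 3 (mod 8); ε·ε+αω+βω = 0·1+0·1+3·0 ≡ 0  ⇒  (a,b)_2 = +1.
v=13: a=13^0·(≡10), b=13^1·(≡10) mod 13; (10|13)=+1, (10|13)=+1; (−1)^{0·1·6}·(+1)^1·(+1)^0 = +1.
v=17: a=17^0·(≡9), b=17^1·(≡1) mod 17; (9|17)=+1, (1|17)=+1; (−1)^{0·1·8}·(+1)^1·(+1)^0 = +1.
v=3: a=3^2·(≡2), b=3^3·(≡1) mod 3; (2|3)=-1, (1|3)=+1; (−1)^{2·3·1}·(-1)^3·(+1)^2 = -1.
v=5: a=5^-1·(≡4), b=5^2·(≡1) mod 5; (4|5)=+1, (1|5)=+1; (−1)^{-1·2·2}·(+1)^2·(+1)^-1 = +1.
v=11: a=11^1·(≡2), b=11^1·(≡5) mod 11; (2|11)=-1, (5|11)=+1; (−1)^{1·1·5}·(-1)^1·(+1)^1 = +1.
v=∞: -55 < 0 and -14586 < 0  ⇒  (a,b)_∞ = -1.
Ram(-55, -14586) = {3, ∞}; no ℚ_3-point on the conic.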